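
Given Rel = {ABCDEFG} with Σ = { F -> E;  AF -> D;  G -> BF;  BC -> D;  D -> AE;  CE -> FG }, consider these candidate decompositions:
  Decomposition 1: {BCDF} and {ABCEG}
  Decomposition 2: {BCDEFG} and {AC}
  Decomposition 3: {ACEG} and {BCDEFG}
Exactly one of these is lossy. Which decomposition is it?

Decomposition 1: common = {BC}, closure = {ABCDEFG} → lossless.
Decomposition 2: common = {C}, closure = {C} → lossy.
Decomposition 3: common = {CEG}, closure = {ABCDEFG} → lossless.

Decomposition 2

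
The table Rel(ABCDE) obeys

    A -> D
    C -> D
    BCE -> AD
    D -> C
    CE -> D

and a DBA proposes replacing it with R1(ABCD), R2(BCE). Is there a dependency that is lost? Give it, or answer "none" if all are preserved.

Check BCE → AD: no single fragment contains all of {ABCDE}, and the restricted closure of {BCE} across the fragments never reaches {AD}.
A → D is preserved.
C → D is preserved.
D → C is preserved.
CE → D is preserved.

BCE -> AD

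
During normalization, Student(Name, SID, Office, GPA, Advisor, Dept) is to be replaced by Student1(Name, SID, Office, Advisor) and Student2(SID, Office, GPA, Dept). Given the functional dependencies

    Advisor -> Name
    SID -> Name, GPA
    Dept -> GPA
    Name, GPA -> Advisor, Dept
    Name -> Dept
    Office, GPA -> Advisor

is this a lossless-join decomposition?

Yes

Common attributes: Student1 ∩ Student2 = {SID, Office}.
Closure of {SID, Office}: SID → Name, GPA applies, adding Name, GPA; Name, GPA → Advisor, Dept applies, adding Advisor, Dept. So (SID, Office)⁺ = {Name, SID, Office, GPA, Advisor, Dept}.
This closure contains every attribute of Student1, so Student1 ∩ Student2 → Student1. The join is lossless.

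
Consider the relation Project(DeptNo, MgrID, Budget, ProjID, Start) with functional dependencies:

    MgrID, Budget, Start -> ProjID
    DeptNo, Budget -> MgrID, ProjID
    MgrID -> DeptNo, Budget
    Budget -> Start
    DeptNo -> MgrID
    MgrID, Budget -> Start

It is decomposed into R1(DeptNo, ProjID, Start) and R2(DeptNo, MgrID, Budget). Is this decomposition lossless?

Yes

Common attributes: R1 ∩ R2 = {DeptNo}.
Closure of {DeptNo}: DeptNo → MgrID applies, adding MgrID; MgrID → DeptNo, Budget applies, adding Budget; Budget → Start applies, adding Start; MgrID, Budget, Start → ProjID applies, adding ProjID. So (DeptNo)⁺ = {DeptNo, MgrID, Budget, ProjID, Start}.
This closure contains every attribute of R1, so R1 ∩ R2 → R1. The join is lossless.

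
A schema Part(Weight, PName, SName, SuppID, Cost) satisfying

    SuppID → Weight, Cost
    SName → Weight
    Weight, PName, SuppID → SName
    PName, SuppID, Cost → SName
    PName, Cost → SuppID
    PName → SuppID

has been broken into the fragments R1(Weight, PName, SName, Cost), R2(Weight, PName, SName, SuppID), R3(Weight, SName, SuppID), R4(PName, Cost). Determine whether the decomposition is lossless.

Yes

Chase test. Columns are Weight, PName, SName, SuppID, Cost; row i has aⱼ where attribute j ∈ Ri, else bᵢⱼ.
Initial tableau (one row per fragment):
  row 1: a1 a2 a3 b14 a5
  row 2: a1 a2 a3 a4 b25
  row 3: a1 b32 a3 a4 b35
  row 4: b41 a2 b43 b44 a5
Rows 2 and 3 agree on SuppID; apply SuppID→Weight, Cost and equate their Weight, Cost entries.
Rows 1 and 4 agree on PName, Cost; apply PName, Cost→SuppID and equate their SuppID entries.
Rows 1 and 2 agree on PName; apply PName→SuppID and equate their SuppID entries.
Rows 1 and 2 agree on SuppID; apply SuppID→Weight, Cost and equate their Weight, Cost entries.
Rows 1 and 4 agree on SuppID; apply SuppID→Weight, Cost and equate their Weight, Cost entries.
Rows 1 and 4 agree on Weight, PName, SuppID; apply Weight, PName, SuppID→SName and equate their SName entries.
Row 1 is now all distinguished symbols — the join is lossless.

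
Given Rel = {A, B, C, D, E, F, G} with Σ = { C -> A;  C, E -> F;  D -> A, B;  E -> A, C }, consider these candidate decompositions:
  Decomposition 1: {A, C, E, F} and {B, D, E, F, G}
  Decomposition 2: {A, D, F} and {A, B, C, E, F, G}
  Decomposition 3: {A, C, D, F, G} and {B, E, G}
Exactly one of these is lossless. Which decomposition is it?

Decomposition 1: common = {E, F}, closure = {A, C, E, F} → lossless.
Decomposition 2: common = {A, F}, closure = {A, F} → lossy.
Decomposition 3: common = {G}, closure = {G} → lossy.

Decomposition 1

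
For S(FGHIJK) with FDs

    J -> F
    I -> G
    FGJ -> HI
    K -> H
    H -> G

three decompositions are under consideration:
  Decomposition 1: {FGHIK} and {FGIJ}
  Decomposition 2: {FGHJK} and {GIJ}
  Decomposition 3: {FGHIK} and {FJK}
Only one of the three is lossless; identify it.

Decomposition 2

Decomposition 1: common = {FGI}, closure = {FGI} → lossy.
Decomposition 2: common = {GJ}, closure = {FGHIJ} → lossless.
Decomposition 3: common = {FK}, closure = {FGHK} → lossy.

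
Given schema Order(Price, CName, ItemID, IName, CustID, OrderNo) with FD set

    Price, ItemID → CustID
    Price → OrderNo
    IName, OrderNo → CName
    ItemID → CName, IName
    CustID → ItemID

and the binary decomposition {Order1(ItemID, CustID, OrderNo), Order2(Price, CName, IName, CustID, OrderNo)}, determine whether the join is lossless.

Common attributes: Order1 ∩ Order2 = {CustID, OrderNo}.
Closure of {CustID, OrderNo}: CustID → ItemID applies, adding ItemID; ItemID → CName, IName applies, adding CName, IName. So (CustID, OrderNo)⁺ = {CName, ItemID, IName, CustID, OrderNo}.
This closure contains every attribute of Order1, so Order1 ∩ Order2 → Order1. The join is lossless.

Yes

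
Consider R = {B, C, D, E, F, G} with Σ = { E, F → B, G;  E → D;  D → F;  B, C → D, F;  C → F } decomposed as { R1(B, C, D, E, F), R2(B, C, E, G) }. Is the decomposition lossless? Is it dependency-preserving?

lossless and dependency-preserving

Lossless test: (B, C, E)⁺ = {B, C, D, E, F, G}, which contains all of one fragment — lossless.
Dependency preservation: E, F → B, G is not contained in any single fragment, but the restricted closure of its left-hand side across the fragments still reaches the right-hand side; the remaining FDs each lie inside some fragment. All dependencies are preserved.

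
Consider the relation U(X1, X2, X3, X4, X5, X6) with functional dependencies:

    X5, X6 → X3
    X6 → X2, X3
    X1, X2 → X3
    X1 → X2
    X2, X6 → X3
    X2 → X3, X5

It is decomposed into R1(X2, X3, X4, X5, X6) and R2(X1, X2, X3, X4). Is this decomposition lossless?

Common attributes: R1 ∩ R2 = {X2, X3, X4}.
Closure of {X2, X3, X4}: X2 → X3, X5 applies, adding X5. So (X2, X3, X4)⁺ = {X2, X3, X4, X5}.
The closure contains neither all of R1 = {X2, X3, X4, X5, X6} nor all of R2 = {X1, X2, X3, X4}, so the common attributes are not a superkey of either fragment. The join is lossy.

No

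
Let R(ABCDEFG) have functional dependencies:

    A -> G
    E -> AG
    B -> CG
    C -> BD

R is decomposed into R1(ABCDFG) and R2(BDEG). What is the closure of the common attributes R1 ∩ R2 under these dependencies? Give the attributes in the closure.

R1 ∩ R2 = {BDG}.
B → CG applies, adding C
Closure: {BCDG}.

BCDG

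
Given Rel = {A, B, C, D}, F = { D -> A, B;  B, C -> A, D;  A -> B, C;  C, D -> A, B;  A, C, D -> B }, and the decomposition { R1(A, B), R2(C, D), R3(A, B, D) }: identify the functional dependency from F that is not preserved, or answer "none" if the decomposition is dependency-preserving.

Check B, C → A, D: no single fragment contains all of {A, B, C, D}, and the restricted closure of {B, C} across the fragments never reaches {A, D}.
D → A, B is preserved.
A → B, C is preserved.
C, D → A, B is preserved.
A, C, D → B is preserved.

B, C -> A, D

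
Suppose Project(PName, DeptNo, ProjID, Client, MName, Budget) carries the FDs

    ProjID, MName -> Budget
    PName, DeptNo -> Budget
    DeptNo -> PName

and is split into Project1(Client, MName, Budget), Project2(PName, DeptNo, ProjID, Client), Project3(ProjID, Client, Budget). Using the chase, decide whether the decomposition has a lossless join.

Chase test. Columns are PName, DeptNo, ProjID, Client, MName, Budget; row i has aⱼ where attribute j ∈ Projecti, else bᵢⱼ.
Initial tableau (one row per fragment):
  row 1: b11 b12 b13 a4 a5 a6
  row 2: a1 a2 a3 a4 b25 b26
  row 3: b31 b32 a3 a4 b35 a6
No row becomes fully distinguished — the join is lossy.

No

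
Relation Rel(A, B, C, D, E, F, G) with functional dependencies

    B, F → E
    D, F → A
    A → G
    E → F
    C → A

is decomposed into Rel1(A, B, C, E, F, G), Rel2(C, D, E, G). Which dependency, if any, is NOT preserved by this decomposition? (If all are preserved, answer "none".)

Check D, F → A: no single fragment contains all of {A, D, F}, and the restricted closure of {D, F} across the fragments never reaches {A}.
B, F → E is preserved.
A → G is preserved.
E → F is preserved.
C → A is preserved.

D, F → A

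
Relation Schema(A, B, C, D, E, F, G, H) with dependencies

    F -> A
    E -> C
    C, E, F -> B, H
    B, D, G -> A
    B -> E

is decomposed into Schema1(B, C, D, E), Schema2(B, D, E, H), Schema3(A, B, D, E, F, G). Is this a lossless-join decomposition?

Chase test. Columns are A, B, C, D, E, F, G, H; row i has aⱼ where attribute j ∈ Schemai, else bᵢⱼ.
Initial tableau (one row per fragment):
  row 1: b11 a2 a3 a4 a5 b16 b17 b18
  row 2: b21 a2 b23 a4 a5 b26 b27 a8
  row 3: a1 a2 b33 a4 a5 a6 a7 b38
Rows 1 and 2 agree on E; apply E→C and equate their C entries.
Rows 1 and 3 agree on E; apply E→C and equate their C entries.
No row becomes fully distinguished — the join is lossy.

No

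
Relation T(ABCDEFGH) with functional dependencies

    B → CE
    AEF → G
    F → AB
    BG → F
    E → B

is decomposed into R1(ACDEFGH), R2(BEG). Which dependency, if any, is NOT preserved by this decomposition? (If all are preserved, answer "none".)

none

B → CE: restricted closure across fragments reaches CE.
AEF → G lies within R1.
F → AB: restricted closure across fragments reaches AB.
BG → F: restricted closure across fragments reaches F.
E → B lies within R2.
Every dependency is enforceable on the fragments, so the decomposition is dependency-preserving.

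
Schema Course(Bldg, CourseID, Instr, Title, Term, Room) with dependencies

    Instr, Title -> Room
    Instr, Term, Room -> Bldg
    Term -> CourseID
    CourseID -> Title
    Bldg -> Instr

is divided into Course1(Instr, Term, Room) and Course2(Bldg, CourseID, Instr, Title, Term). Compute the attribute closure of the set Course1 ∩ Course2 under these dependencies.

Course1 ∩ Course2 = {Instr, Term}.
Term → CourseID applies, adding CourseID
CourseID → Title applies, adding Title
Instr, Title → Room applies, adding Room
Instr, Term, Room → Bldg applies, adding Bldg
Closure: {Bldg, CourseID, Instr, Title, Term, Room}.

Bldg, CourseID, Instr, Title, Term, Room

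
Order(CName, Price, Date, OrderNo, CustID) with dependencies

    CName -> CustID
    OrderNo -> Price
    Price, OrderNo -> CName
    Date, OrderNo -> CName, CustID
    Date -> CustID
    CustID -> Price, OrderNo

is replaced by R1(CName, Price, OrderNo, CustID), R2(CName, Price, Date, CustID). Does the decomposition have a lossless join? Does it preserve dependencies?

lossless and dependency-preserving

Lossless test: (CName, Price, CustID)⁺ = {CName, Price, OrderNo, CustID}, which contains all of one fragment — lossless.
Dependency preservation: Date, OrderNo → CName, CustID is not contained in any single fragment, but the restricted closure of its left-hand side across the fragments still reaches the right-hand side; the remaining FDs each lie inside some fragment. All dependencies are preserved.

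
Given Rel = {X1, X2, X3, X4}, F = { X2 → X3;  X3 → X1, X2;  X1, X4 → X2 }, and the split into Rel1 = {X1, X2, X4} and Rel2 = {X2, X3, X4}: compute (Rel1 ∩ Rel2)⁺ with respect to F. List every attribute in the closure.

Rel1 ∩ Rel2 = {X2, X4}.
X2 → X3 applies, adding X3
X3 → X1, X2 applies, adding X1
Closure: {X1, X2, X3, X4}.

X1, X2, X3, X4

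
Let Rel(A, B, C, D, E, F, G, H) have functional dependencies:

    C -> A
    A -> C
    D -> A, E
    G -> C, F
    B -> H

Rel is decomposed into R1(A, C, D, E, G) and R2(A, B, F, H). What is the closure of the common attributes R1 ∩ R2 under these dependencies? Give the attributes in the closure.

R1 ∩ R2 = {A}.
A → C applies, adding C
Closure: {A, C}.

A, C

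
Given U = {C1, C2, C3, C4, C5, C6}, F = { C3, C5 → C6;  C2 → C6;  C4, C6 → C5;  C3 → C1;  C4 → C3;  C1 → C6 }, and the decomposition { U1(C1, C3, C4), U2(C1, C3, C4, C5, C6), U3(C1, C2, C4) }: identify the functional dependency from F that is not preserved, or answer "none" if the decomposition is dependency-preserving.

Check C2 → C6: no single fragment contains all of {C2, C6}, and the restricted closure of {C2} across the fragments never reaches {C6}.
C3, C5 → C6 is preserved.
C4, C6 → C5 is preserved.
C3 → C1 is preserved.
C4 → C3 is preserved.
C1 → C6 is preserved.

C2 → C6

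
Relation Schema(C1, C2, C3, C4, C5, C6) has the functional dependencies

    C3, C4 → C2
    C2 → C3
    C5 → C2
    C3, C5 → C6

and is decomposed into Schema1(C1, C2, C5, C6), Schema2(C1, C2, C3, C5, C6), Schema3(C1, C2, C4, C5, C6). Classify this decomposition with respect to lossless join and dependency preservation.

lossless but not dependency-preserving

Lossless test (chase): Rows 1 and 2 agree on C2; apply C2→C3 and equate their C3 entries. Rows 1 and 3 agree on C2; apply C2→C3 and equate their C3 entries. Row 3 is now all distinguished symbols — the join is lossless.
Dependency preservation: the restricted closure of {C3, C4} across the fragments never reaches {C2}, so C3, C4 → C2 cannot be enforced without a join — not preserved.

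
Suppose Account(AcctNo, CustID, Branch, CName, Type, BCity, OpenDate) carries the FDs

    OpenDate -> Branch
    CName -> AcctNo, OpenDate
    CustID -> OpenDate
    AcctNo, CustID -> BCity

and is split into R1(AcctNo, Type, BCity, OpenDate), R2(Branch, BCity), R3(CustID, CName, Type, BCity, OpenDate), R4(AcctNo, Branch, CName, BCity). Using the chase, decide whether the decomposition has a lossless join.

Chase test. Columns are AcctNo, CustID, Branch, CName, Type, BCity, OpenDate; row i has aⱼ where attribute j ∈ Ri, else bᵢⱼ.
Initial tableau (one row per fragment):
  row 1: a1 b12 b13 b14 a5 a6 a7
  row 2: b21 b22 a3 b24 b25 a6 b27
  row 3: b31 a2 b33 a4 a5 a6 a7
  row 4: a1 b42 a3 a4 b45 a6 b47
Rows 1 and 3 agree on OpenDate; apply OpenDate→Branch and equate their Branch entries.
Rows 3 and 4 agree on CName; apply CName→AcctNo, OpenDate and equate their AcctNo, OpenDate entries.
Rows 1 and 4 agree on OpenDate; apply OpenDate→Branch and equate their Branch entries.
Row 3 is now all distinguished symbols — the join is lossless.

Yes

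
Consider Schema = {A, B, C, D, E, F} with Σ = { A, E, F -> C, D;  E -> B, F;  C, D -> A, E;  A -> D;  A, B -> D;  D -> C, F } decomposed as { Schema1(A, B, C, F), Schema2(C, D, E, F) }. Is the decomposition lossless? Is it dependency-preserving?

lossy and not dependency-preserving

Lossless test: (C, F)⁺ = {C, F}, which is a superkey of neither fragment — lossy.
Dependency preservation: the restricted closure of {A, E, F} across the fragments never reaches {C, D}, so A, E, F → C, D cannot be enforced without a join — not preserved.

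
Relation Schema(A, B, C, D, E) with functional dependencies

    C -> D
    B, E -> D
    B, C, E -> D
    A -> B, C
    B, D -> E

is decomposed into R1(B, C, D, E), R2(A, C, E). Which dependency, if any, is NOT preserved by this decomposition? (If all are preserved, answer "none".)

Check A → B, C: no single fragment contains all of {A, B, C}, and the restricted closure of {A} across the fragments never reaches {B, C}.
C → D is preserved.
B, E → D is preserved.
B, C, E → D is preserved.
B, D → E is preserved.

A -> B, C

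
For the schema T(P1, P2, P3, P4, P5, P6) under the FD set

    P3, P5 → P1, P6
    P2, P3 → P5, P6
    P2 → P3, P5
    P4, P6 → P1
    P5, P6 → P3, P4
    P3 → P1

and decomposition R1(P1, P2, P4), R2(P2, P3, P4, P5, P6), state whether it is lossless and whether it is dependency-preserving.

Lossless test: (P2, P4)⁺ = {P1, P2, P3, P4, P5, P6}, which contains all of one fragment — lossless.
Dependency preservation: the restricted closure of {P3, P5} across the fragments never reaches {P1, P6}, so P3, P5 → P1, P6 cannot be enforced without a join — not preserved.

lossless but not dependency-preserving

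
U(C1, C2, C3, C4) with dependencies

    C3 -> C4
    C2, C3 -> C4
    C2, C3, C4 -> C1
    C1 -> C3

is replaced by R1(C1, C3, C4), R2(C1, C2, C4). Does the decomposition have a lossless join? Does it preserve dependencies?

lossless but not dependency-preserving

Lossless test: (C1, C4)⁺ = {C1, C3, C4}, which contains all of one fragment — lossless.
Dependency preservation: the restricted closure of {C2, C3, C4} across the fragments never reaches {C1}, so C2, C3, C4 → C1 cannot be enforced without a join — not preserved.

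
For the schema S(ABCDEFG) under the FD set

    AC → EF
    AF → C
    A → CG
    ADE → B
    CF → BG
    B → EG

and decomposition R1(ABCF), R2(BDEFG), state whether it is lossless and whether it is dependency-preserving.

lossy but dependency-preserving

Lossless test: (BF)⁺ = {BEFG}, which is a superkey of neither fragment — lossy.
Dependency preservation: AC → EF; A → CG; ADE → B; CF → BG are not contained in any single fragment, but the restricted closure of each left-hand side across the fragments still reaches the right-hand side; the remaining FDs each lie inside some fragment. All dependencies are preserved.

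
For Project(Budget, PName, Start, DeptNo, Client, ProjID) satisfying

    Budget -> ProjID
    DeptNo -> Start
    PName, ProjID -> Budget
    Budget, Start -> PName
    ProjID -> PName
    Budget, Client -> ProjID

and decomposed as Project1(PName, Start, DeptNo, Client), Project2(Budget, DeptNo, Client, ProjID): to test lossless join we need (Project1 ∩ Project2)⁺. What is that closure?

Project1 ∩ Project2 = {DeptNo, Client}.
DeptNo → Start applies, adding Start
Closure: {Start, DeptNo, Client}.

Start, DeptNo, Client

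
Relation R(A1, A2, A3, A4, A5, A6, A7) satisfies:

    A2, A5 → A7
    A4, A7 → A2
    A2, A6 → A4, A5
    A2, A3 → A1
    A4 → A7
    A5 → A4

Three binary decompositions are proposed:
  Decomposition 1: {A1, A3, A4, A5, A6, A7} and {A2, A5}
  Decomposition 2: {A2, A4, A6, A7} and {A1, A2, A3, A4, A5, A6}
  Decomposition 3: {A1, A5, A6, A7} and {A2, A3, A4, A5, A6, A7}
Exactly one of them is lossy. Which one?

Decomposition 3

Decomposition 1: common = {A5}, closure = {A2, A4, A5, A7} → lossless.
Decomposition 2: common = {A2, A4, A6}, closure = {A2, A4, A5, A6, A7} → lossless.
Decomposition 3: common = {A5, A6, A7}, closure = {A2, A4, A5, A6, A7} → lossy.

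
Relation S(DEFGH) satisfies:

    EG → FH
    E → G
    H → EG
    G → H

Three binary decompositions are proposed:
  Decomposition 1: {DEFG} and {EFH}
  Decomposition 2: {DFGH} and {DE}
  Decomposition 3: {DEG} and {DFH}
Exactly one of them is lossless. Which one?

Decomposition 1: common = {EF}, closure = {EFGH} → lossless.
Decomposition 2: common = {D}, closure = {D} → lossy.
Decomposition 3: common = {D}, closure = {D} → lossy.

Decomposition 1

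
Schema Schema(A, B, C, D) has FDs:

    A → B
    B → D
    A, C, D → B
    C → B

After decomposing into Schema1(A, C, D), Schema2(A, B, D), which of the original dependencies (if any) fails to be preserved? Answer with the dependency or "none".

C → B

Check C → B: no single fragment contains all of {B, C}, and the restricted closure of {C} across the fragments never reaches {B}.
A → B is preserved.
B → D is preserved.
A, C, D → B is preserved.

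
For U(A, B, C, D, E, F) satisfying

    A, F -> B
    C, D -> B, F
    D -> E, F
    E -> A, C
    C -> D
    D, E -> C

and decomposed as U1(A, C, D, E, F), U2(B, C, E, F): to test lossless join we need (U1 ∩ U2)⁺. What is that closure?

A, B, C, D, E, F

U1 ∩ U2 = {C, E, F}.
E → A, C applies, adding A
C → D applies, adding D
A, F → B applies, adding B
Closure: {A, B, C, D, E, F}.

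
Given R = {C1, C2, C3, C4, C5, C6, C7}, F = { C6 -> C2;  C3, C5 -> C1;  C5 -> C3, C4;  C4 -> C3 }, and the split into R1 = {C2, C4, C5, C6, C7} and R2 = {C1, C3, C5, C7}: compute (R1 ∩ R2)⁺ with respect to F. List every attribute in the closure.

C1, C3, C4, C5, C7

R1 ∩ R2 = {C5, C7}.
C5 → C3, C4 applies, adding C3, C4
C3, C5 → C1 applies, adding C1
Closure: {C1, C3, C4, C5, C7}.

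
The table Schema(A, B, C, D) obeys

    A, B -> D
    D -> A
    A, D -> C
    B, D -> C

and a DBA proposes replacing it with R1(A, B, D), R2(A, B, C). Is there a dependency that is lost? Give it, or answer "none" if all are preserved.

Check A, D → C: no single fragment contains all of {A, C, D}, and the restricted closure of {A, D} across the fragments never reaches {C}.
A, B → D is preserved.
D → A is preserved.
B, D → C is preserved.

A, D -> C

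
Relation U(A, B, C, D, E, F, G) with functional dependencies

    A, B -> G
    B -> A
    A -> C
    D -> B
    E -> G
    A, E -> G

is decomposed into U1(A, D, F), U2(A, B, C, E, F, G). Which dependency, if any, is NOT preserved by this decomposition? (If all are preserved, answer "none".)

D -> B

Check D → B: no single fragment contains all of {B, D}, and the restricted closure of {D} across the fragments never reaches {B}.
A, B → G is preserved.
B → A is preserved.
A → C is preserved.
E → G is preserved.
A, E → G is preserved.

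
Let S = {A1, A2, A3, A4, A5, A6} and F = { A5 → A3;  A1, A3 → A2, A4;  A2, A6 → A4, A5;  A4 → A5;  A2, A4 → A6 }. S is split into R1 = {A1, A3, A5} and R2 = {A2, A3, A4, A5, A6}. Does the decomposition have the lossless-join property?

Common attributes: R1 ∩ R2 = {A3, A5}.
No dependency enlarges {A3, A5}, so (A3, A5)⁺ = {A3, A5}.
The closure contains neither all of R1 = {A1, A3, A5} nor all of R2 = {A2, A3, A4, A5, A6}, so the common attributes are not a superkey of either fragment. The join is lossy.

No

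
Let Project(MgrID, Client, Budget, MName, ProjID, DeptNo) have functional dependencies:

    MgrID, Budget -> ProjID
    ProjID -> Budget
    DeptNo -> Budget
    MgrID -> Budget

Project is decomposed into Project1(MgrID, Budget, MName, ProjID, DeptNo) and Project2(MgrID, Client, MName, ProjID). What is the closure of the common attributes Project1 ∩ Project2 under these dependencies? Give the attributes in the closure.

MgrID, Budget, MName, ProjID

Project1 ∩ Project2 = {MgrID, MName, ProjID}.
ProjID → Budget applies, adding Budget
Closure: {MgrID, Budget, MName, ProjID}.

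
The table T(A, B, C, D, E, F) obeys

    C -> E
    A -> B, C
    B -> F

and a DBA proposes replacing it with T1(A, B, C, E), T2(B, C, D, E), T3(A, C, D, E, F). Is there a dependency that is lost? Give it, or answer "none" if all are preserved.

B -> F

Check B → F: no single fragment contains all of {B, F}, and the restricted closure of {B} across the fragments never reaches {F}.
C → E is preserved.
A → B, C is preserved.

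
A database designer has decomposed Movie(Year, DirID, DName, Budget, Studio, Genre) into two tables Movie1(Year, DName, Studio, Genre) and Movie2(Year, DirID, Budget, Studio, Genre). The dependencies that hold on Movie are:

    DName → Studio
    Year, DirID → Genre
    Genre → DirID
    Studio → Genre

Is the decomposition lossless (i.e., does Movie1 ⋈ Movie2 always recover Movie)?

No

Common attributes: Movie1 ∩ Movie2 = {Year, Studio, Genre}.
Closure of {Year, Studio, Genre}: Genre → DirID applies, adding DirID. So (Year, Studio, Genre)⁺ = {Year, DirID, Studio, Genre}.
The closure contains neither all of Movie1 = {Year, DName, Studio, Genre} nor all of Movie2 = {Year, DirID, Budget, Studio, Genre}, so the common attributes are not a superkey of either fragment. The join is lossy.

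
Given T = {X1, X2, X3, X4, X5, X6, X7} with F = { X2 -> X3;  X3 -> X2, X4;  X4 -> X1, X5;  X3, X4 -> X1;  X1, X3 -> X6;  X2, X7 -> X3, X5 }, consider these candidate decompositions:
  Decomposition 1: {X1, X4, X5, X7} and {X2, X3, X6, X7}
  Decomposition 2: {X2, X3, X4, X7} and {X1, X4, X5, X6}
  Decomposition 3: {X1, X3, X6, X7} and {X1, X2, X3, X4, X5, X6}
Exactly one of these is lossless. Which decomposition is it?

Decomposition 3

Decomposition 1: common = {X7}, closure = {X7} → lossy.
Decomposition 2: common = {X4}, closure = {X1, X4, X5} → lossy.
Decomposition 3: common = {X1, X3, X6}, closure = {X1, X2, X3, X4, X5, X6} → lossless.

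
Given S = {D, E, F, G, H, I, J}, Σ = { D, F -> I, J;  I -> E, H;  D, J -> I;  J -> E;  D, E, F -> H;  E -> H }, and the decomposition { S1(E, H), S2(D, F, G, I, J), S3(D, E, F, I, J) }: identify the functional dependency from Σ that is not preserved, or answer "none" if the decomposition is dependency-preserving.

D, F → I, J lies within S2.
I → E, H: restricted closure across fragments reaches E, H.
D, J → I lies within S2.
J → E lies within S3.
D, E, F → H: restricted closure across fragments reaches H.
E → H lies within S1.
Every dependency is enforceable on the fragments, so the decomposition is dependency-preserving.

none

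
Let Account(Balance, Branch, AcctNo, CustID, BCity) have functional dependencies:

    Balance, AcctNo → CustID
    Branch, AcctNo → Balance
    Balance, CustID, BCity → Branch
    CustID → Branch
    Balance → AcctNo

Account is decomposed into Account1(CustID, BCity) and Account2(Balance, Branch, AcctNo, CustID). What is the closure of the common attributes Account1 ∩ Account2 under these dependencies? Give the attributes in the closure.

Account1 ∩ Account2 = {CustID}.
CustID → Branch applies, adding Branch
Closure: {Branch, CustID}.

Branch, CustID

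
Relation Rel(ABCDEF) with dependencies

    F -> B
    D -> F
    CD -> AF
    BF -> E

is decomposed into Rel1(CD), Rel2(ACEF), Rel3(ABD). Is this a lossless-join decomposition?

Chase test. Columns are ABCDEF; row i has aⱼ where attribute j ∈ Reli, else bᵢⱼ.
Initial tableau (one row per fragment):
  row 1: b11 b12 a3 a4 b15 b16
  row 2: a1 b22 a3 b24 a5 a6
  row 3: a1 a2 b33 a4 b35 b36
Rows 1 and 3 agree on D; apply D→F and equate their F entries.
Rows 1 and 3 agree on F; apply F→B and equate their B entries.
Rows 1 and 3 agree on BF; apply BF→E and equate their E entries.
No row becomes fully distinguished — the join is lossy.

No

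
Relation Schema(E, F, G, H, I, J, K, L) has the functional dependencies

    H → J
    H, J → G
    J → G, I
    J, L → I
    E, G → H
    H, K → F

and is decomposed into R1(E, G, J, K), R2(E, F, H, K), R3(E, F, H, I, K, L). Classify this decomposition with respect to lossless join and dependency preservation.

Lossless test (chase): Rows 2 and 3 agree on H; apply H→J and equate their J entries. Rows 2 and 3 agree on H, J; apply H, J→G and equate their G entries. Rows 2 and 3 agree on J; apply J→G, I and equate their G, I entries. No row becomes fully distinguished — the join is lossy.
Dependency preservation: the restricted closure of {H} across the fragments never reaches {J}, so H → J cannot be enforced without a join — not preserved.

lossy and not dependency-preserving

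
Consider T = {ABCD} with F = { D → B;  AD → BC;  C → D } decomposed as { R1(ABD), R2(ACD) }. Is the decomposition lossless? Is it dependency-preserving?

Lossless test: (AD)⁺ = {ABCD}, which contains all of one fragment — lossless.
Dependency preservation: AD → BC is not contained in any single fragment, but the restricted closure of its left-hand side across the fragments still reaches the right-hand side; the remaining FDs each lie inside some fragment. All dependencies are preserved.

lossless and dependency-preserving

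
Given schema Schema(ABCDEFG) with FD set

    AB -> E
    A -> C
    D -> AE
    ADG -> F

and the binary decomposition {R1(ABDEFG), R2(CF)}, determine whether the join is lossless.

No

Common attributes: R1 ∩ R2 = {F}.
No dependency enlarges {F}, so (F)⁺ = {F}.
The closure contains neither all of R1 = {ABDEFG} nor all of R2 = {CF}, so the common attributes are not a superkey of either fragment. The join is lossy.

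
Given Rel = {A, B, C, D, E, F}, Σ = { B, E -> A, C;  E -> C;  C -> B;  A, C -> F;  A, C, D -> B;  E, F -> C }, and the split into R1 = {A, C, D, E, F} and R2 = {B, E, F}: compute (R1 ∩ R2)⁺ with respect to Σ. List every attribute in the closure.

R1 ∩ R2 = {E, F}.
E → C applies, adding C
C → B applies, adding B
B, E → A, C applies, adding A
Closure: {A, B, C, E, F}.

A, B, C, E, F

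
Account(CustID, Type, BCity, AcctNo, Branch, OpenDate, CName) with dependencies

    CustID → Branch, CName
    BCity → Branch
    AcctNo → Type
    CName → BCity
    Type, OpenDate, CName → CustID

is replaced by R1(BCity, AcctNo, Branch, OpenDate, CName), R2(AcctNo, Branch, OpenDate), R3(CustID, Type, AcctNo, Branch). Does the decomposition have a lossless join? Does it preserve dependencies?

Lossless test (chase): Rows 1 and 2 agree on AcctNo; apply AcctNo→Type and equate their Type entries. Rows 1 and 3 agree on AcctNo; apply AcctNo→Type and equate their Type entries. No row becomes fully distinguished — the join is lossy.
Dependency preservation: the restricted closure of {CustID} across the fragments never reaches {Branch, CName}, so CustID → Branch, CName cannot be enforced without a join — not preserved.

lossy and not dependency-preserving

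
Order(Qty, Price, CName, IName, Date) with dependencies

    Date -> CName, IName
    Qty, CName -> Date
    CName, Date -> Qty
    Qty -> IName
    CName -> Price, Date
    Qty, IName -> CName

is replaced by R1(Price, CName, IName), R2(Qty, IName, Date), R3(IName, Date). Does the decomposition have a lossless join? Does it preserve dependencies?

Lossless test (chase): Rows 2 and 3 agree on Date; apply Date→CName, IName and equate their CName, IName entries. Rows 2 and 3 agree on CName, Date; apply CName, Date→Qty and equate their Qty entries. Rows 2 and 3 agree on CName; apply CName→Price, Date and equate their Price, Date entries. No row becomes fully distinguished — the join is lossy.
Dependency preservation: the restricted closure of {Date} across the fragments never reaches {CName, IName}, so Date → CName, IName cannot be enforced without a join — not preserved.

lossy and not dependency-preserving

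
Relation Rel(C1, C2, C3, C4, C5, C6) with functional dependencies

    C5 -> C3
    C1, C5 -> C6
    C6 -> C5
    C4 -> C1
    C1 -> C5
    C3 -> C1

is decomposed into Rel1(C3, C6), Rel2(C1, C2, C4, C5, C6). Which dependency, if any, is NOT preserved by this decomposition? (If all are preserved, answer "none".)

none

C5 → C3: restricted closure across fragments reaches C3.
C1, C5 → C6 lies within Rel2.
C6 → C5 lies within Rel2.
C4 → C1 lies within Rel2.
C1 → C5 lies within Rel2.
C3 → C1: restricted closure across fragments reaches C1.
Every dependency is enforceable on the fragments, so the decomposition is dependency-preserving.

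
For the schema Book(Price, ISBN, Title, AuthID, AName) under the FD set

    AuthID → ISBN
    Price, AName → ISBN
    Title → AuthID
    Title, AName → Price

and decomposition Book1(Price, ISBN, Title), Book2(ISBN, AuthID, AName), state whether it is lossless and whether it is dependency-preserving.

Lossless test: (ISBN)⁺ = {ISBN}, which is a superkey of neither fragment — lossy.
Dependency preservation: the restricted closure of {Price, AName} across the fragments never reaches {ISBN}, so Price, AName → ISBN cannot be enforced without a join — not preserved.

lossy and not dependency-preserving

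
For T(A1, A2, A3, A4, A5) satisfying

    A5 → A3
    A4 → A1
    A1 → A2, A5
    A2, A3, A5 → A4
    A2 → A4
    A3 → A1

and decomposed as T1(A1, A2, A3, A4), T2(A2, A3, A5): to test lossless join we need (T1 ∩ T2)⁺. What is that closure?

T1 ∩ T2 = {A2, A3}.
A2 → A4 applies, adding A4
A3 → A1 applies, adding A1
A1 → A2, A5 applies, adding A5
Closure: {A1, A2, A3, A4, A5}.

A1, A2, A3, A4, A5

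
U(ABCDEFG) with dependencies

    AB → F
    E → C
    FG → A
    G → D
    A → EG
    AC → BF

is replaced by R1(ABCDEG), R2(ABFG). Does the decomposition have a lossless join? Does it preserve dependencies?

Lossless test: (ABG)⁺ = {ABCDEFG}, which contains all of one fragment — lossless.
Dependency preservation: AC → BF is not contained in any single fragment, but the restricted closure of its left-hand side across the fragments still reaches the right-hand side; the remaining FDs each lie inside some fragment. All dependencies are preserved.

lossless and dependency-preserving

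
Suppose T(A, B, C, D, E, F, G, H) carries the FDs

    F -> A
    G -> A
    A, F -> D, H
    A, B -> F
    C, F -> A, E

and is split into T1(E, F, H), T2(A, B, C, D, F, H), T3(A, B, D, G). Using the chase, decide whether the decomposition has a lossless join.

No

Chase test. Columns are A, B, C, D, E, F, G, H; row i has aⱼ where attribute j ∈ Ti, else bᵢⱼ.
Initial tableau (one row per fragment):
  row 1: b11 b12 b13 b14 a5 a6 b17 a8
  row 2: a1 a2 a3 a4 b25 a6 b27 a8
  row 3: a1 a2 b33 a4 b35 b36 a7 b38
Rows 1 and 2 agree on F; apply F→A and equate their A entries.
Rows 1 and 2 agree on A, F; apply A, F→D, H and equate their D, H entries.
Rows 2 and 3 agree on A, B; apply A, B→F and equate their F entries.
Rows 1 and 3 agree on A, F; apply A, F→D, H and equate their D, H entries.
No row becomes fully distinguished — the join is lossy.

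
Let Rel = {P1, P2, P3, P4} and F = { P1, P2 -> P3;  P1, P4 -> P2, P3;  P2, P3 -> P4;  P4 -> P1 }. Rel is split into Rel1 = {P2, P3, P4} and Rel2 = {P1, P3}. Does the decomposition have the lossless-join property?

Common attributes: Rel1 ∩ Rel2 = {P3}.
No dependency enlarges {P3}, so (P3)⁺ = {P3}.
The closure contains neither all of Rel1 = {P2, P3, P4} nor all of Rel2 = {P1, P3}, so the common attributes are not a superkey of either fragment. The join is lossy.

No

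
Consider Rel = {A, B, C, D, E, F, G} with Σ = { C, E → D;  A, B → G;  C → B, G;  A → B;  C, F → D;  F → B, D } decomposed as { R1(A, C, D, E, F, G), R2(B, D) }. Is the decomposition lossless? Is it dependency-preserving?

Lossless test: (D)⁺ = {D}, which is a superkey of neither fragment — lossy.
Dependency preservation: the restricted closure of {C} across the fragments never reaches {B, G}, so C → B, G cannot be enforced without a join — not preserved.

lossy and not dependency-preserving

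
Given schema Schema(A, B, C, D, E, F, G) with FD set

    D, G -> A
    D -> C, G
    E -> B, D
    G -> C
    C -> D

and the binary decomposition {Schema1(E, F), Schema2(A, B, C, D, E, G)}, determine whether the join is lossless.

Yes

Common attributes: Schema1 ∩ Schema2 = {E}.
Closure of {E}: E → B, D applies, adding B, D; D → C, G applies, adding C, G; D, G → A applies, adding A. So (E)⁺ = {A, B, C, D, E, G}.
This closure contains every attribute of Schema2, so Schema1 ∩ Schema2 → Schema2. The join is lossless.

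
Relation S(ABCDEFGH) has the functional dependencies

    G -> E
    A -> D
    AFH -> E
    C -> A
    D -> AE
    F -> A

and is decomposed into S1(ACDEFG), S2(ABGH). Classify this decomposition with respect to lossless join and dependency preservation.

Lossless test: (AG)⁺ = {ADEG}, which is a superkey of neither fragment — lossy.
Dependency preservation: AFH → E is not contained in any single fragment, but the restricted closure of its left-hand side across the fragments still reaches the right-hand side; the remaining FDs each lie inside some fragment. All dependencies are preserved.

lossy but dependency-preserving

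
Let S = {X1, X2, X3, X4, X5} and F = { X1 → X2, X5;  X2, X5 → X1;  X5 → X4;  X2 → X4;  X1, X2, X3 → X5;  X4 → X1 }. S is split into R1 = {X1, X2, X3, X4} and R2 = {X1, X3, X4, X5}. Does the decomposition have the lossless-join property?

Common attributes: R1 ∩ R2 = {X1, X3, X4}.
Closure of {X1, X3, X4}: X1 → X2, X5 applies, adding X2, X5. So (X1, X3, X4)⁺ = {X1, X2, X3, X4, X5}.
This closure contains every attribute of R1, so R1 ∩ R2 → R1. The join is lossless.

Yes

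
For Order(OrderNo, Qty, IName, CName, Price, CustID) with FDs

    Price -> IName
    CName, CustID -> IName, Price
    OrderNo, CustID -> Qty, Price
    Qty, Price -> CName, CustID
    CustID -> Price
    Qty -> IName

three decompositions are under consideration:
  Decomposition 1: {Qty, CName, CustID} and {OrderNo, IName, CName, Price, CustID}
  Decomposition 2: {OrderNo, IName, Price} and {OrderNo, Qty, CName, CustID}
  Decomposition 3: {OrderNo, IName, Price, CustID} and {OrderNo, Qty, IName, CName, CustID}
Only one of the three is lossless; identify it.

Decomposition 1: common = {CName, CustID}, closure = {IName, CName, Price, CustID} → lossy.
Decomposition 2: common = {OrderNo}, closure = {OrderNo} → lossy.
Decomposition 3: common = {OrderNo, IName, CustID}, closure = {OrderNo, Qty, IName, CName, Price, CustID} → lossless.

Decomposition 3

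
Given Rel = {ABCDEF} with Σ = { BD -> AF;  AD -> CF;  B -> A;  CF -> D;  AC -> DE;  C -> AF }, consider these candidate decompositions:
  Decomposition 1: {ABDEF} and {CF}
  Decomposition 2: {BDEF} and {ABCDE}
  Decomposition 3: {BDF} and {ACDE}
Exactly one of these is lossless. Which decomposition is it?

Decomposition 1: common = {F}, closure = {F} → lossy.
Decomposition 2: common = {BDE}, closure = {ABCDEF} → lossless.
Decomposition 3: common = {D}, closure = {D} → lossy.

Decomposition 2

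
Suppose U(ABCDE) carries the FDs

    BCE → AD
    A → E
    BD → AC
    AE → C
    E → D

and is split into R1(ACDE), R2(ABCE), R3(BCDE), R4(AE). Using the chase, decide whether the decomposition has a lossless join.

Yes

Chase test. Columns are ABCDE; row i has aⱼ where attribute j ∈ Ri, else bᵢⱼ.
Initial tableau (one row per fragment):
  row 1: a1 b12 a3 a4 a5
  row 2: a1 a2 a3 b24 a5
  row 3: b31 a2 a3 a4 a5
  row 4: a1 b42 b43 b44 a5
Rows 2 and 3 agree on BCE; apply BCE→AD and equate their AD entries.
Rows 1 and 4 agree on AE; apply AE→C and equate their C entries.
Rows 1 and 4 agree on E; apply E→D and equate their D entries.
Row 2 is now all distinguished symbols — the join is lossless.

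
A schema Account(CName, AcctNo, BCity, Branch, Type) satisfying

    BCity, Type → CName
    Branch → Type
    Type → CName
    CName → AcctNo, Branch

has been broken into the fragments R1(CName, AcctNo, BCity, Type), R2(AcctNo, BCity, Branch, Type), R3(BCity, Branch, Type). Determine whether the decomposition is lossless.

Chase test. Columns are CName, AcctNo, BCity, Branch, Type; row i has aⱼ where attribute j ∈ Ri, else bᵢⱼ.
Initial tableau (one row per fragment):
  row 1: a1 a2 a3 b14 a5
  row 2: b21 a2 a3 a4 a5
  row 3: b31 b32 a3 a4 a5
Rows 1 and 2 agree on BCity, Type; apply BCity, Type→CName and equate their CName entries.
Rows 1 and 3 agree on BCity, Type; apply BCity, Type→CName and equate their CName entries.
Rows 1 and 2 agree on CName; apply CName→AcctNo, Branch and equate their AcctNo, Branch entries.
Rows 1 and 3 agree on CName; apply CName→AcctNo, Branch and equate their AcctNo, Branch entries.
Row 1 is now all distinguished symbols — the join is lossless.

Yes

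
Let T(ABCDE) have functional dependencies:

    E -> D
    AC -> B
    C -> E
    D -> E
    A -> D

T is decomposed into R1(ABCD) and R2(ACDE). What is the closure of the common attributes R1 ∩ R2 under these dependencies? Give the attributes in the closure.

R1 ∩ R2 = {ACD}.
AC → B applies, adding B
C → E applies, adding E
Closure: {ABCDE}.

ABCDE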